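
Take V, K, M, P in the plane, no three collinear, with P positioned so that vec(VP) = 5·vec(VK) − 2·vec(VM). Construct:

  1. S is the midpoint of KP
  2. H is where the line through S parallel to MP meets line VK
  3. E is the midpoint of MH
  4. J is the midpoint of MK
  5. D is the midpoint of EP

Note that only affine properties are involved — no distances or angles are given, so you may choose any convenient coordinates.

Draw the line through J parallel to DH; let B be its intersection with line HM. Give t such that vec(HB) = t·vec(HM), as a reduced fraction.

t = 1/4

Work in coordinates with V = (0, 0), K = (1, 0), M = (0, 1), P = (5, -2).
1. S is the midpoint of KP ⇒ S = (3, -1)
2. H is where the line through S parallel to MP meets line VK ⇒ H = (4/3, 0)
3. E is the midpoint of MH ⇒ E = (2/3, 1/2)
4. J is the midpoint of MK ⇒ J = (1/2, 1/2)
5. D is the midpoint of EP ⇒ D = (17/6, -3/4)
through J parallel to DH: direction (-3/2, 3/4); meets HM at B = (1, 1/4)
B = H + t·(M−H) with t = 1/4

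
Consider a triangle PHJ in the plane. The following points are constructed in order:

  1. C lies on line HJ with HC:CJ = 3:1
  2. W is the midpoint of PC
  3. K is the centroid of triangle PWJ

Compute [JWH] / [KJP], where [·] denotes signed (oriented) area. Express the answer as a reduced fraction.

[JWH]:[KJP] = 12

Set P = (0, 0), H = (1, 0), J = (0, 1); any affine frame gives the same invariant.
1. C lies on line HJ with HC:CJ = 3:1 ⇒ C = (1/4, 3/4)
2. W is the midpoint of PC ⇒ W = (1/8, 3/8)
3. K is the centroid of triangle PWJ ⇒ K = (1/24, 11/24)
2·[JWH] = 1/2, 2·[KJP] = 1/24
[JWH]:[KJP] = 1/2:1/24 = 12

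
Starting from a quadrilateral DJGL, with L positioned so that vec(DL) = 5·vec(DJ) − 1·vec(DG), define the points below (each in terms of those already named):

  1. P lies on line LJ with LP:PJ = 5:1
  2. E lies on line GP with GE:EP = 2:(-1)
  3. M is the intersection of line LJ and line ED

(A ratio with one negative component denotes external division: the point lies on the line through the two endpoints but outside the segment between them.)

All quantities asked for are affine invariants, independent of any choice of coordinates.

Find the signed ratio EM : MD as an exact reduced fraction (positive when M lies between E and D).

EM:MD = -3

Set D = (0, 0), J = (1, 0), G = (0, 1), L = (5, -1); any affine frame gives the same invariant.
1. P lies on line LJ with LP:PJ = 5:1 ⇒ P = (5/3, -1/6)
2. E lies on line GP with GE:EP = 2:(-1) ⇒ E = (10/3, -4/3)
3. M is the intersection of line LJ and line ED ⇒ M = (-5/3, 2/3)
M = E + t·(D−E) with t = 3/2, so EM:MD = t:(1−t) = 3/2:-1/2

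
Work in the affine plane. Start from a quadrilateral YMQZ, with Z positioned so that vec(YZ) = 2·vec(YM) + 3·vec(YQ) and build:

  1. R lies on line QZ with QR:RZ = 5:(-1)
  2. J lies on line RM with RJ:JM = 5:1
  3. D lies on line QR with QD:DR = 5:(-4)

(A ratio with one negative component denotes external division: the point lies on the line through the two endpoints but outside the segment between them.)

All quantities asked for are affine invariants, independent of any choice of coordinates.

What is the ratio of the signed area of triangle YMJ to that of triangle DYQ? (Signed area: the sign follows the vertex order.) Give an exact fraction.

Set Y = (0, 0), M = (1, 0), Q = (0, 1), Z = (2, 3); any affine frame gives the same invariant.
1. R lies on line QZ with QR:RZ = 5:(-1) ⇒ R = (5/2, 7/2)
2. J lies on line RM with RJ:JM = 5:1 ⇒ J = (5/4, 7/12)
3. D lies on line QR with QD:DR = 5:(-4) ⇒ D = (25/2, 27/2)
2·[YMJ] = 7/12, 2·[DYQ] = -25/2
[YMJ]:[DYQ] = 7/12:-25/2 = -7/150

[YMJ]:[DYQ] = -7/150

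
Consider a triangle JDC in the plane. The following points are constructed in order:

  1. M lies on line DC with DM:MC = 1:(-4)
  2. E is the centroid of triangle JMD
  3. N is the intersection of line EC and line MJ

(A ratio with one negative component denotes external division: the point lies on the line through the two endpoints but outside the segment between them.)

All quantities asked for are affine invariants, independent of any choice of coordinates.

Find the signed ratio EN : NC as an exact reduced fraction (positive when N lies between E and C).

EN:NC = -1/12

Work in coordinates with J = (0, 0), D = (1, 0), C = (0, 1).
1. M lies on line DC with DM:MC = 1:(-4) ⇒ M = (4/3, -1/3)
2. E is the centroid of triangle JMD ⇒ E = (7/9, -1/9)
3. N is the intersection of line EC and line MJ ⇒ N = (28/33, -7/33)
N = E + t·(C−E) with t = -1/11, so EN:NC = t:(1−t) = -1/11:12/11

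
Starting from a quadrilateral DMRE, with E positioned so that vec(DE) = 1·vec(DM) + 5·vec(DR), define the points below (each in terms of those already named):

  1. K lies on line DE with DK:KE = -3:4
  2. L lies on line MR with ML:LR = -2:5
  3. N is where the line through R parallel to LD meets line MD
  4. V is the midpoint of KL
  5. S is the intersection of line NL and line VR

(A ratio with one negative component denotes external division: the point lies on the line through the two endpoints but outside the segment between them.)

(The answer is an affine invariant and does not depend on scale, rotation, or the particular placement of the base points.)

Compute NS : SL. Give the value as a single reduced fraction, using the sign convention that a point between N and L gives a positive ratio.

NS:SL = -273/190

Choose coordinates D = (0, 0), M = (1, 0), R = (0, 1), E = (1, 5).
1. K lies on line DE with DK:KE = -3:4 ⇒ K = (-3, -15)
2. L lies on line MR with ML:LR = -2:5 ⇒ L = (5/3, -2/3)
3. N is where the line through R parallel to LD meets line MD ⇒ N = (5/2, 0)
4. V is the midpoint of KL ⇒ V = (-2/3, -47/6)
5. S is the intersection of line NL and line VR ⇒ S = (-20/83, -182/83)
S = N + t·(L−N) with t = 273/83, so NS:SL = t:(1−t) = 273/83:-190/83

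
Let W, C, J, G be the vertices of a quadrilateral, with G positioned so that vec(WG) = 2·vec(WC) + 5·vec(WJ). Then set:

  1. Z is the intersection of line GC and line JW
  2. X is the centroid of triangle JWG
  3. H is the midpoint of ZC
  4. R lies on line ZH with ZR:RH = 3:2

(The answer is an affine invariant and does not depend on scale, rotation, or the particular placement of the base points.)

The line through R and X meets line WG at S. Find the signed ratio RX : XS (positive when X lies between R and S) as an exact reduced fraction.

RX:XS = -55/4

Assign W = (0, 0), C = (1, 0), J = (0, 1), G = (2, 5) — the answer is frame-independent, so this choice is without loss of generality.
1. Z is the intersection of line GC and line JW ⇒ Z = (0, -5)
2. X is the centroid of triangle JWG ⇒ X = (2/3, 2)
3. H is the midpoint of ZC ⇒ H = (1/2, -5/2)
4. R lies on line ZH with ZR:RH = 3:2 ⇒ R = (3/10, -7/2)
line RX meets WG at S = (16/25, 8/5)
X = R + t·(S−R) with t = 55/51, so RX:XS = 55/51:-4/51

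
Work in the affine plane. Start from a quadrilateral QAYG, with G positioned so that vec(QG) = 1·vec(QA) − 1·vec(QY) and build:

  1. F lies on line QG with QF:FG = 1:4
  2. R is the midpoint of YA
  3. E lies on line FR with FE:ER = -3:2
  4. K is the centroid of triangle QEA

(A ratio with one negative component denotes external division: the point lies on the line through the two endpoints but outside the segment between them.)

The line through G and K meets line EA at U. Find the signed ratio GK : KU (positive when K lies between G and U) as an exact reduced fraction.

GK:KU = -22/19

Assign Q = (0, 0), A = (1, 0), Y = (0, 1), G = (1, -1) — the answer is frame-independent, so this choice is without loss of generality.
1. F lies on line QG with QF:FG = 1:4 ⇒ F = (1/5, -1/5)
2. R is the midpoint of YA ⇒ R = (1/2, 1/2)
3. E lies on line FR with FE:ER = -3:2 ⇒ E = (11/10, 19/10)
4. K is the centroid of triangle QEA ⇒ K = (7/10, 19/30)
line GK meets EA at U = (211/220, -171/220)
K = G + t·(U−G) with t = 22/3, so GK:KU = 22/3:-19/3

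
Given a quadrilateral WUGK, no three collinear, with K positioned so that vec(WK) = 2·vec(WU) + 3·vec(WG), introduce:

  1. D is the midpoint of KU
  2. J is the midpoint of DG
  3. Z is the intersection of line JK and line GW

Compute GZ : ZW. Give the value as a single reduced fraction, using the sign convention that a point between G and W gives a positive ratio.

Work in coordinates with W = (0, 0), U = (1, 0), G = (0, 1), K = (2, 3).
1. D is the midpoint of KU ⇒ D = (3/2, 3/2)
2. J is the midpoint of DG ⇒ J = (3/4, 5/4)
3. Z is the intersection of line JK and line GW ⇒ Z = (0, 1/5)
Z = G + t·(W−G) with t = 4/5, so GZ:ZW = t:(1−t) = 4/5:1/5

GZ:ZW = 4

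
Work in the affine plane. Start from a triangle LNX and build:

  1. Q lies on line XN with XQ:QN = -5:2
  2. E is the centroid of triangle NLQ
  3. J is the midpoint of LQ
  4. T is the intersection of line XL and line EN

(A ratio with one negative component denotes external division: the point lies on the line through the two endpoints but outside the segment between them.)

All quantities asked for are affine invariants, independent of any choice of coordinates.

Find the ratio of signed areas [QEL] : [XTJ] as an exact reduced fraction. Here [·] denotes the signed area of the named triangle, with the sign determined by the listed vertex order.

Assign L = (0, 0), N = (1, 0), X = (0, 1) — the answer is frame-independent, so this choice is without loss of generality.
1. Q lies on line XN with XQ:QN = -5:2 ⇒ Q = (5/3, -2/3)
2. E is the centroid of triangle NLQ ⇒ E = (8/9, -2/9)
3. J is the midpoint of LQ ⇒ J = (5/6, -1/3)
4. T is the intersection of line XL and line EN ⇒ T = (0, -2)
2·[QEL] = 2/9, 2·[XTJ] = 5/2
[QEL]:[XTJ] = 2/9:5/2 = 4/45

[QEL]:[XTJ] = 4/45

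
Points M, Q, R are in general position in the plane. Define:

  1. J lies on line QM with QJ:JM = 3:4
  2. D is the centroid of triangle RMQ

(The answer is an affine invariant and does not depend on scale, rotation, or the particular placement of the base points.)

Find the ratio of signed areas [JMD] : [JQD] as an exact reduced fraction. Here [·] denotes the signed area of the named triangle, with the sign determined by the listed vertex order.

Choose coordinates M = (0, 0), Q = (1, 0), R = (0, 1).
1. J lies on line QM with QJ:JM = 3:4 ⇒ J = (4/7, 0)
2. D is the centroid of triangle RMQ ⇒ D = (1/3, 1/3)
2·[JMD] = -4/21, 2·[JQD] = 1/7
[JMD]:[JQD] = -4/21:1/7 = -4/3

[JMD]:[JQD] = -4/3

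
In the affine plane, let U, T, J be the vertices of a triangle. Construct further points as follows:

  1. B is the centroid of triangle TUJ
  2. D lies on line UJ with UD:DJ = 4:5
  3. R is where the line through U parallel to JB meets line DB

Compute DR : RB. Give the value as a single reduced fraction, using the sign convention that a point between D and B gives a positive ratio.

Assign U = (0, 0), T = (1, 0), J = (0, 1) — the answer is frame-independent, so this choice is without loss of generality.
1. B is the centroid of triangle TUJ ⇒ B = (1/3, 1/3)
2. D lies on line UJ with UD:DJ = 4:5 ⇒ D = (0, 4/9)
3. R is where the line through U parallel to JB meets line DB ⇒ R = (-4/15, 8/15)
R = D + t·(B−D) with t = -4/5, so DR:RB = t:(1−t) = -4/5:9/5

DR:RB = -4/9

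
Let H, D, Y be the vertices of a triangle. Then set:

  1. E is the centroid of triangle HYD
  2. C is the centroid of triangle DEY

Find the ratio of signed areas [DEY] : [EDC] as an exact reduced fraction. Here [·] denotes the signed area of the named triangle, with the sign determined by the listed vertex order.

Set H = (0, 0), D = (1, 0), Y = (0, 1); any affine frame gives the same invariant.
1. E is the centroid of triangle HYD ⇒ E = (1/3, 1/3)
2. C is the centroid of triangle DEY ⇒ C = (4/9, 4/9)
2·[DEY] = -1/3, 2·[EDC] = 1/9
[DEY]:[EDC] = -1/3:1/9 = -3

[DEY]:[EDC] = -3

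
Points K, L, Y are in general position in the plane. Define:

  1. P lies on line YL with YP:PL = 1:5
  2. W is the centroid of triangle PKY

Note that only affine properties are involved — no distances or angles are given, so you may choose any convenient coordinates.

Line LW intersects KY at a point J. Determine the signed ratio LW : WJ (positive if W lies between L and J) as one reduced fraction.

Work in coordinates with K = (0, 0), L = (1, 0), Y = (0, 1).
1. P lies on line YL with YP:PL = 1:5 ⇒ P = (1/6, 5/6)
2. W is the centroid of triangle PKY ⇒ W = (1/18, 11/18)
line LW meets KY at J = (0, 11/17)
W = L + t·(J−L) with t = 17/18, so LW:WJ = 17/18:1/18

LW:WJ = 17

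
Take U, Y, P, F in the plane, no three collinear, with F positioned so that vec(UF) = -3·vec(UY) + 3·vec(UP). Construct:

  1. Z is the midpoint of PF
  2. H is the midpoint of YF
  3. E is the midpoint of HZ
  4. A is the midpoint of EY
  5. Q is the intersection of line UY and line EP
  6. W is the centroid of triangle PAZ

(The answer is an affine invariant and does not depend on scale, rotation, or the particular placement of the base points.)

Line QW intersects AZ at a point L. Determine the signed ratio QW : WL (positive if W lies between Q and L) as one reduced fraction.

QW:WL = 34/5

Set U = (0, 0), Y = (1, 0), P = (0, 1), F = (-3, 3); any affine frame gives the same invariant.
1. Z is the midpoint of PF ⇒ Z = (-3/2, 2)
2. H is the midpoint of YF ⇒ H = (-1, 3/2)
3. E is the midpoint of HZ ⇒ E = (-5/4, 7/4)
4. A is the midpoint of EY ⇒ A = (-1/8, 7/8)
5. Q is the intersection of line UY and line EP ⇒ Q = (5/3, 0)
6. W is the centroid of triangle PAZ ⇒ W = (-13/24, 31/24)
line QW meets AZ at L = (-707/816, 403/272)
W = Q + t·(L−Q) with t = 34/39, so QW:WL = 34/39:5/39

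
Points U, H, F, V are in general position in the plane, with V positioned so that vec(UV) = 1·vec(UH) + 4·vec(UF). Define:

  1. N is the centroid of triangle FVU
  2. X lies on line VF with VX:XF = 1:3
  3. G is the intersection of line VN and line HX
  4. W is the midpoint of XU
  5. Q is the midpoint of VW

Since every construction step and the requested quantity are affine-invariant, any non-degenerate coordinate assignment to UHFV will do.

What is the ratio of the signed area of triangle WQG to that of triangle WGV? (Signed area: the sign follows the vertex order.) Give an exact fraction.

[WQG]:[WGV] = -1/2

Assign U = (0, 0), H = (1, 0), F = (0, 1), V = (1, 4) — the answer is frame-independent, so this choice is without loss of generality.
1. N is the centroid of triangle FVU ⇒ N = (1/3, 5/3)
2. X lies on line VF with VX:XF = 1:3 ⇒ X = (3/4, 13/4)
3. G is the intersection of line VN and line HX ⇒ G = (25/33, 104/33)
4. W is the midpoint of XU ⇒ W = (3/8, 13/8)
5. Q is the midpoint of VW ⇒ Q = (11/16, 45/16)
2·[WQG] = 1/44, 2·[WGV] = -1/22
[WQG]:[WGV] = 1/44:-1/22 = -1/2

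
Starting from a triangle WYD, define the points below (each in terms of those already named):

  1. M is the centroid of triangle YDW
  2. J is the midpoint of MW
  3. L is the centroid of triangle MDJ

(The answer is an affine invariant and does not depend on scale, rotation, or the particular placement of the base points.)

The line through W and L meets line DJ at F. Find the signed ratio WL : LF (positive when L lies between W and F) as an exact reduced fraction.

Work in coordinates with W = (0, 0), Y = (1, 0), D = (0, 1).
1. M is the centroid of triangle YDW ⇒ M = (1/3, 1/3)
2. J is the midpoint of MW ⇒ J = (1/6, 1/6)
3. L is the centroid of triangle MDJ ⇒ L = (1/6, 1/2)
line WL meets DJ at F = (1/8, 3/8)
L = W + t·(F−W) with t = 4/3, so WL:LF = 4/3:-1/3

WL:LF = -4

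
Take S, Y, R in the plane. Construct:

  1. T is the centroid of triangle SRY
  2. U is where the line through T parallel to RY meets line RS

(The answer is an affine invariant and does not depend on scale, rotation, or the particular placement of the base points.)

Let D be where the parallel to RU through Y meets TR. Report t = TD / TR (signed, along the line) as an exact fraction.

Assign S = (0, 0), Y = (1, 0), R = (0, 1) — the answer is frame-independent, so this choice is without loss of generality.
1. T is the centroid of triangle SRY ⇒ T = (1/3, 1/3)
2. U is where the line through T parallel to RY meets line RS ⇒ U = (0, 2/3)
through Y parallel to RU: direction (0, -1/3); meets TR at D = (1, -1)
D = T + t·(R−T) with t = -2

t = -2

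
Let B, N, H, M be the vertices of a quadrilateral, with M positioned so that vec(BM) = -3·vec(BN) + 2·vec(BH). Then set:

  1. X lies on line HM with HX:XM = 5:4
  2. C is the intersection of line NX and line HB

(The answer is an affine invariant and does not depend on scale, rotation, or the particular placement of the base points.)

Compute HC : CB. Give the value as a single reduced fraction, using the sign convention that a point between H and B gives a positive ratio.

HC:CB = 5/7

Choose coordinates B = (0, 0), N = (1, 0), H = (0, 1), M = (-3, 2).
1. X lies on line HM with HX:XM = 5:4 ⇒ X = (-5/3, 14/9)
2. C is the intersection of line NX and line HB ⇒ C = (0, 7/12)
C = H + t·(B−H) with t = 5/12, so HC:CB = t:(1−t) = 5/12:7/12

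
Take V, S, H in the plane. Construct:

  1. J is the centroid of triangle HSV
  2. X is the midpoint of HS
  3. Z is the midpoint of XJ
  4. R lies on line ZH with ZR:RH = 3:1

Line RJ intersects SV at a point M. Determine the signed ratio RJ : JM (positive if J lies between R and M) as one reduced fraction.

Set V = (0, 0), S = (1, 0), H = (0, 1); any affine frame gives the same invariant.
1. J is the centroid of triangle HSV ⇒ J = (1/3, 1/3)
2. X is the midpoint of HS ⇒ X = (1/2, 1/2)
3. Z is the midpoint of XJ ⇒ Z = (5/12, 5/12)
4. R lies on line ZH with ZR:RH = 3:1 ⇒ R = (5/48, 41/48)
line RJ meets SV at M = (12/25, 0)
J = R + t·(M−R) with t = 25/41, so RJ:JM = 25/41:16/41

RJ:JM = 25/16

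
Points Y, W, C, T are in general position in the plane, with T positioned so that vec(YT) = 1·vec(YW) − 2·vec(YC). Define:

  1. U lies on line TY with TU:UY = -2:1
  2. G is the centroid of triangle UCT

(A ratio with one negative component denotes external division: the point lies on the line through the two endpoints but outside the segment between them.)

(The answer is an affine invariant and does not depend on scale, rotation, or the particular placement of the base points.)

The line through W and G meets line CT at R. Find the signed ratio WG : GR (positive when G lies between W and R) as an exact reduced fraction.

Work in coordinates with Y = (0, 0), W = (1, 0), C = (0, 1), T = (1, -2).
1. U lies on line TY with TU:UY = -2:1 ⇒ U = (-1, 2)
2. G is the centroid of triangle UCT ⇒ G = (0, 1/3)
line WG meets CT at R = (1/4, 1/4)
G = W + t·(R−W) with t = 4/3, so WG:GR = 4/3:-1/3

WG:GR = -4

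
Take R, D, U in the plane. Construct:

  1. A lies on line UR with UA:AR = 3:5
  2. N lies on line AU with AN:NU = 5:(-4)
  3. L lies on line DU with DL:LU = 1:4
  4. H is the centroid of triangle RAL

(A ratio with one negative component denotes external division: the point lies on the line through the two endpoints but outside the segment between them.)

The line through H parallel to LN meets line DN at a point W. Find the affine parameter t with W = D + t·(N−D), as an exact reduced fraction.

t = 44/9

Assign R = (0, 0), D = (1, 0), U = (0, 1) — the answer is frame-independent, so this choice is without loss of generality.
1. A lies on line UR with UA:AR = 3:5 ⇒ A = (0, 5/8)
2. N lies on line AU with AN:NU = 5:(-4) ⇒ N = (0, 5/2)
3. L lies on line DU with DL:LU = 1:4 ⇒ L = (4/5, 1/5)
4. H is the centroid of triangle RAL ⇒ H = (4/15, 11/40)
through H parallel to LN: direction (-4/5, 23/10); meets DN at W = (-35/9, 110/9)
W = D + t·(N−D) with t = 44/9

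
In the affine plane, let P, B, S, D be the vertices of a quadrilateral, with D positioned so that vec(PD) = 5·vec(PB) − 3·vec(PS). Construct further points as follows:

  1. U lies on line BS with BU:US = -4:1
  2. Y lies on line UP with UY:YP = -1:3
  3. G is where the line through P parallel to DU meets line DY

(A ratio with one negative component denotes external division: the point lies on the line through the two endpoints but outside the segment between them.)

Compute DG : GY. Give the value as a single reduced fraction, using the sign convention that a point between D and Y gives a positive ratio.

DG:GY = -2/3

Assign P = (0, 0), B = (1, 0), S = (0, 1), D = (5, -3) — the answer is frame-independent, so this choice is without loss of generality.
1. U lies on line BS with BU:US = -4:1 ⇒ U = (-1/3, 4/3)
2. Y lies on line UP with UY:YP = -1:3 ⇒ Y = (-1/2, 2)
3. G is where the line through P parallel to DU meets line DY ⇒ G = (16, -13)
G = D + t·(Y−D) with t = -2, so DG:GY = t:(1−t) = -2:3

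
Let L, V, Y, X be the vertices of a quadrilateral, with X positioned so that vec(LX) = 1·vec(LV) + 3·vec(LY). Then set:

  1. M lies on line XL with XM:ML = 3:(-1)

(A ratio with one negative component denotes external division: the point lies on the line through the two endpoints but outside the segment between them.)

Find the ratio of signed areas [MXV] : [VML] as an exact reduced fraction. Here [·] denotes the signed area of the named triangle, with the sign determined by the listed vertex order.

[MXV]:[VML] = 3

Set L = (0, 0), V = (1, 0), Y = (0, 1), X = (1, 3); any affine frame gives the same invariant.
1. M lies on line XL with XM:ML = 3:(-1) ⇒ M = (-1/2, -3/2)
2·[MXV] = -9/2, 2·[VML] = -3/2
[MXV]:[VML] = -9/2:-3/2 = 3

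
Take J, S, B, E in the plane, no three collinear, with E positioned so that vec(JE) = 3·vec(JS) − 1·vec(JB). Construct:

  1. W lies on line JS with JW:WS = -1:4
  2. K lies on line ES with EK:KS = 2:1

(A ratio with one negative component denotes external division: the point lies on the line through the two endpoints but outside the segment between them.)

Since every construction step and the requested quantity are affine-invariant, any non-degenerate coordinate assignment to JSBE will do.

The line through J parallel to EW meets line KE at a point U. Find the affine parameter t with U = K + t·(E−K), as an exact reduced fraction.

t = 5/8

Work in coordinates with J = (0, 0), S = (1, 0), B = (0, 1), E = (3, -1).
1. W lies on line JS with JW:WS = -1:4 ⇒ W = (-1/3, 0)
2. K lies on line ES with EK:KS = 2:1 ⇒ K = (5/3, -1/3)
through J parallel to EW: direction (-10/3, 1); meets KE at U = (5/2, -3/4)
U = K + t·(E−K) with t = 5/8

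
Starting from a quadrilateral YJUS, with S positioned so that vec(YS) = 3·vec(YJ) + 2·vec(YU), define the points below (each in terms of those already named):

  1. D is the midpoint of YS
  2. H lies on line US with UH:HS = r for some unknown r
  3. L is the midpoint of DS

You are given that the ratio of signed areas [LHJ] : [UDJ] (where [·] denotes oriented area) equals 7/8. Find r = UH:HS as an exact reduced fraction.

Choose coordinates Y = (0, 0), J = (1, 0), U = (0, 1), S = (3, 2).
1. D is the midpoint of YS ⇒ D = (3/2, 1)
2. With UH:HS = r, write λ = r/(r+1) so H = U + λ·(S−U); H is affine-linear in λ
3. L is the midpoint of DS ⇒ L = (9/4, 3/2)
Every point depending on H is an affine combination of H and λ-independent points, so each such coordinate is linear in λ; the λ² term in each signed area is a multiple of (S−U)×(S−U) = 0, so 2·[LHJ] and 2·[UDJ] are each linear in λ. Evaluating at λ=0 and λ=1:
  2·[LHJ] = -13/4·λ + 11/4,   2·[UDJ] = -3/2
So [LHJ]:[UDJ] = (-13/4·λ + 11/4) / (-3/2). Setting this equal to 7/8:
  -13/4·λ + 11/4 = 7/8·(-3/2)  ⇒  λ = 5/4
Then r = λ/(1−λ) = (5/4)/(-1/4) = -5. Check: with r = -5, H = (15/4, 9/4) and [LHJ]:[UDJ] = 7/8 as required.

r = -5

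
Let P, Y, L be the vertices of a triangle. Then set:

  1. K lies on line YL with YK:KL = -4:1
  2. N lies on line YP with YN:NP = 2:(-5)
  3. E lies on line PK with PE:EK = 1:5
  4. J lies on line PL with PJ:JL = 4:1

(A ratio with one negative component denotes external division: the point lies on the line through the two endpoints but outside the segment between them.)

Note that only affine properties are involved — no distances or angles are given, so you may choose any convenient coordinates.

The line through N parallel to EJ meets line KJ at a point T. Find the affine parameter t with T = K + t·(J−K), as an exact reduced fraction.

Assign P = (0, 0), Y = (1, 0), L = (0, 1) — the answer is frame-independent, so this choice is without loss of generality.
1. K lies on line YL with YK:KL = -4:1 ⇒ K = (-1/3, 4/3)
2. N lies on line YP with YN:NP = 2:(-5) ⇒ N = (5/3, 0)
3. E lies on line PK with PE:EK = 1:5 ⇒ E = (-1/18, 2/9)
4. J lies on line PL with PJ:JL = 4:1 ⇒ J = (0, 4/5)
through N parallel to EJ: direction (1/18, 26/45); meets KJ at T = (68/45, -364/225)
T = K + t·(J−K) with t = 83/15

t = 83/15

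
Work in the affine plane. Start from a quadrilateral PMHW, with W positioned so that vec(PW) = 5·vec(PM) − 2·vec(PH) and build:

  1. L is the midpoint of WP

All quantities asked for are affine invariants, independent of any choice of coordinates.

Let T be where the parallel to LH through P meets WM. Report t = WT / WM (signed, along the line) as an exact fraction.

Assign P = (0, 0), M = (1, 0), H = (0, 1), W = (5, -2) — the answer is frame-independent, so this choice is without loss of generality.
1. L is the midpoint of WP ⇒ L = (5/2, -1)
through P parallel to LH: direction (-5/2, 2); meets WM at T = (-5/3, 4/3)
T = W + t·(M−W) with t = 5/3

t = 5/3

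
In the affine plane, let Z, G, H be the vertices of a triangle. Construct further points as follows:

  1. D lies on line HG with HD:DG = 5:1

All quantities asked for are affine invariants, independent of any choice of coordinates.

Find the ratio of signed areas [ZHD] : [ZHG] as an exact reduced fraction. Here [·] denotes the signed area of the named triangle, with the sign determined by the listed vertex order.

Choose coordinates Z = (0, 0), G = (1, 0), H = (0, 1).
1. D lies on line HG with HD:DG = 5:1 ⇒ D = (5/6, 1/6)
2·[ZHD] = -5/6, 2·[ZHG] = -1
[ZHD]:[ZHG] = -5/6:-1 = 5/6

[ZHD]:[ZHG] = 5/6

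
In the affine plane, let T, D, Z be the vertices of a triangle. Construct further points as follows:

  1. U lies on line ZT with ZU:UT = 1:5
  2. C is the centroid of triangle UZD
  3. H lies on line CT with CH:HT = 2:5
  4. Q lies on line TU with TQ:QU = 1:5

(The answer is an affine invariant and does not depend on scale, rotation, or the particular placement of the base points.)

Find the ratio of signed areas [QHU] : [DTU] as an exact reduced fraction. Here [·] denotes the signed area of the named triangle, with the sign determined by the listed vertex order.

[QHU]:[DTU] = -25/126

Work in coordinates with T = (0, 0), D = (1, 0), Z = (0, 1).
1. U lies on line ZT with ZU:UT = 1:5 ⇒ U = (0, 5/6)
2. C is the centroid of triangle UZD ⇒ C = (1/3, 11/18)
3. H lies on line CT with CH:HT = 2:5 ⇒ H = (5/21, 55/126)
4. Q lies on line TU with TQ:QU = 1:5 ⇒ Q = (0, 5/36)
2·[QHU] = 125/756, 2·[DTU] = -5/6
[QHU]:[DTU] = 125/756:-5/6 = -25/126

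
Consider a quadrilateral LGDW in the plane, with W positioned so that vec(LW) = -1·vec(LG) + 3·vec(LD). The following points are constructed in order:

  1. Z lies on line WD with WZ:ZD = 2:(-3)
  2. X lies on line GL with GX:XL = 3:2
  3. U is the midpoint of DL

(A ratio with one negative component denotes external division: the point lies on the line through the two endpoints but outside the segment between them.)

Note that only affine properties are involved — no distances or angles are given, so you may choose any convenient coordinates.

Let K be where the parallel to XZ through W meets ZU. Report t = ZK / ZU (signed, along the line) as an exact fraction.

t = -4/11

Assign L = (0, 0), G = (1, 0), D = (0, 1), W = (-1, 3) — the answer is frame-independent, so this choice is without loss of generality.
1. Z lies on line WD with WZ:ZD = 2:(-3) ⇒ Z = (-3, 7)
2. X lies on line GL with GX:XL = 3:2 ⇒ X = (2/5, 0)
3. U is the midpoint of DL ⇒ U = (0, 1/2)
through W parallel to XZ: direction (-17/5, 7); meets ZU at K = (-45/11, 103/11)
K = Z + t·(U−Z) with t = -4/11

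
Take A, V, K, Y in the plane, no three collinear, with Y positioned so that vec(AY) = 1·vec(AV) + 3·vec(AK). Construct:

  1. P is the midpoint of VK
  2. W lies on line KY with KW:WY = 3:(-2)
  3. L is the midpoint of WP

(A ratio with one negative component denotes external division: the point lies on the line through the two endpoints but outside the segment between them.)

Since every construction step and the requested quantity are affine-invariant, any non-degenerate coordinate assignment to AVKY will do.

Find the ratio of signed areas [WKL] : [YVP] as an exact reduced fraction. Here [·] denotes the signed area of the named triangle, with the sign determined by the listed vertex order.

[WKL]:[YVP] = -3/2

Choose coordinates A = (0, 0), V = (1, 0), K = (0, 1), Y = (1, 3).
1. P is the midpoint of VK ⇒ P = (1/2, 1/2)
2. W lies on line KY with KW:WY = 3:(-2) ⇒ W = (3, 7)
3. L is the midpoint of WP ⇒ L = (7/4, 15/4)
2·[WKL] = 9/4, 2·[YVP] = -3/2
[WKL]:[YVP] = 9/4:-3/2 = -3/2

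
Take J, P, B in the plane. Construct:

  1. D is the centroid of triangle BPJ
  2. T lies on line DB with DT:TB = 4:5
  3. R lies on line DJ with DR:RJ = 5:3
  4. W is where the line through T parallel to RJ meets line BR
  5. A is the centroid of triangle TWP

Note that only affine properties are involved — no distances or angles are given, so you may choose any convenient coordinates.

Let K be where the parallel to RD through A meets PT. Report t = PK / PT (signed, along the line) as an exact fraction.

t = 2/3

Assign J = (0, 0), P = (1, 0), B = (0, 1) — the answer is frame-independent, so this choice is without loss of generality.
1. D is the centroid of triangle BPJ ⇒ D = (1/3, 1/3)
2. T lies on line DB with DT:TB = 4:5 ⇒ T = (5/27, 17/27)
3. R lies on line DJ with DR:RJ = 5:3 ⇒ R = (1/8, 1/8)
4. W is where the line through T parallel to RJ meets line BR ⇒ W = (5/72, 37/72)
5. A is the centroid of triangle TWP ⇒ A = (271/648, 247/648)
through A parallel to RD: direction (5/24, 5/24); meets PT at K = (37/81, 34/81)
K = P + t·(T−P) with t = 2/3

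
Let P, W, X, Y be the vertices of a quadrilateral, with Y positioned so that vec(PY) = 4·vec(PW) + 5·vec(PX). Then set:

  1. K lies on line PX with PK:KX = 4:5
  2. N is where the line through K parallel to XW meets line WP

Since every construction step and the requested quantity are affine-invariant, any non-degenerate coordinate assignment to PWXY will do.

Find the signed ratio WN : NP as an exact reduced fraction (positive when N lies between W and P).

WN:NP = 5/4

Choose coordinates P = (0, 0), W = (1, 0), X = (0, 1), Y = (4, 5).
1. K lies on line PX with PK:KX = 4:5 ⇒ K = (0, 4/9)
2. N is where the line through K parallel to XW meets line WP ⇒ N = (4/9, 0)
N = W + t·(P−W) with t = 5/9, so WN:NP = t:(1−t) = 5/9:4/9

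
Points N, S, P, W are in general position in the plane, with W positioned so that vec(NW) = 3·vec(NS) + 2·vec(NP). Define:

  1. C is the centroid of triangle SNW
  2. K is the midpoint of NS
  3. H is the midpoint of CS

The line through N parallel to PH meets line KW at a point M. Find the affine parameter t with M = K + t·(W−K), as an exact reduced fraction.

t = -1/12

Choose coordinates N = (0, 0), S = (1, 0), P = (0, 1), W = (3, 2).
1. C is the centroid of triangle SNW ⇒ C = (4/3, 2/3)
2. K is the midpoint of NS ⇒ K = (1/2, 0)
3. H is the midpoint of CS ⇒ H = (7/6, 1/3)
through N parallel to PH: direction (7/6, -2/3); meets KW at M = (7/24, -1/6)
M = K + t·(W−K) with t = -1/12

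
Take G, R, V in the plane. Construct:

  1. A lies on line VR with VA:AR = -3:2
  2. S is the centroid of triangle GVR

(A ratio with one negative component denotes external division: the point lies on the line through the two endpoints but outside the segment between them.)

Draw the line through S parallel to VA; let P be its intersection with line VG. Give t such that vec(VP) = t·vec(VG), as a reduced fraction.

Assign G = (0, 0), R = (1, 0), V = (0, 1) — the answer is frame-independent, so this choice is without loss of generality.
1. A lies on line VR with VA:AR = -3:2 ⇒ A = (3, -2)
2. S is the centroid of triangle GVR ⇒ S = (1/3, 1/3)
through S parallel to VA: direction (3, -3); meets VG at P = (0, 2/3)
P = V + t·(G−V) with t = 1/3

t = 1/3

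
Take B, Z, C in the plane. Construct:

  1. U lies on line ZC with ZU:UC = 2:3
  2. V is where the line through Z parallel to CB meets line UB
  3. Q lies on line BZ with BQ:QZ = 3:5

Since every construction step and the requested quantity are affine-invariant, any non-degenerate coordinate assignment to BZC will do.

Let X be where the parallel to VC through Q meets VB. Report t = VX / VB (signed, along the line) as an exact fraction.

t = 7/8

Work in coordinates with B = (0, 0), Z = (1, 0), C = (0, 1).
1. U lies on line ZC with ZU:UC = 2:3 ⇒ U = (3/5, 2/5)
2. V is where the line through Z parallel to CB meets line UB ⇒ V = (1, 2/3)
3. Q lies on line BZ with BQ:QZ = 3:5 ⇒ Q = (3/8, 0)
through Q parallel to VC: direction (-1, 1/3); meets VB at X = (1/8, 1/12)
X = V + t·(B−V) with t = 7/8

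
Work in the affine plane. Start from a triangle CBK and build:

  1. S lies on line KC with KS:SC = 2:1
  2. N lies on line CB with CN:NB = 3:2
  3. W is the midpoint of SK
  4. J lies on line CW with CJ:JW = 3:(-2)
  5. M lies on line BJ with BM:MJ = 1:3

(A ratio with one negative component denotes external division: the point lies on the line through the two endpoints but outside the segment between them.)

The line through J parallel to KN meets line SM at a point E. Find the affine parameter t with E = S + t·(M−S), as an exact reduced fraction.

Set C = (0, 0), B = (1, 0), K = (0, 1); any affine frame gives the same invariant.
1. S lies on line KC with KS:SC = 2:1 ⇒ S = (0, 1/3)
2. N lies on line CB with CN:NB = 3:2 ⇒ N = (3/5, 0)
3. W is the midpoint of SK ⇒ W = (0, 2/3)
4. J lies on line CW with CJ:JW = 3:(-2) ⇒ J = (0, 2)
5. M lies on line BJ with BM:MJ = 1:3 ⇒ M = (3/4, 1/2)
through J parallel to KN: direction (3/5, -1); meets SM at E = (15/17, 9/17)
E = S + t·(M−S) with t = 20/17

t = 20/17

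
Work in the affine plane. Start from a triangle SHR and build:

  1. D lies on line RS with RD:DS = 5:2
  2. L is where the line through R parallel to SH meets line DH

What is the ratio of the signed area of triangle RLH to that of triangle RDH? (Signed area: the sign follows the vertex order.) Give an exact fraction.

Choose coordinates S = (0, 0), H = (1, 0), R = (0, 1).
1. D lies on line RS with RD:DS = 5:2 ⇒ D = (0, 2/7)
2. L is where the line through R parallel to SH meets line DH ⇒ L = (-5/2, 1)
2·[RLH] = 5/2, 2·[RDH] = 5/7
[RLH]:[RDH] = 5/2:5/7 = 7/2

[RLH]:[RDH] = 7/2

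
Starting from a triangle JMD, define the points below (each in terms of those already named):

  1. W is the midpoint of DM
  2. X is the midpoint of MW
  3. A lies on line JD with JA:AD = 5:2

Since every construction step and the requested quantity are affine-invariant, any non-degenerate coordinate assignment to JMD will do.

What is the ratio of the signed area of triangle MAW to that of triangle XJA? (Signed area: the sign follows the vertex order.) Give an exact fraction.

Assign J = (0, 0), M = (1, 0), D = (0, 1) — the answer is frame-independent, so this choice is without loss of generality.
1. W is the midpoint of DM ⇒ W = (1/2, 1/2)
2. X is the midpoint of MW ⇒ X = (3/4, 1/4)
3. A lies on line JD with JA:AD = 5:2 ⇒ A = (0, 5/7)
2·[MAW] = -1/7, 2·[XJA] = -15/28
[MAW]:[XJA] = -1/7:-15/28 = 4/15

[MAW]:[XJA] = 4/15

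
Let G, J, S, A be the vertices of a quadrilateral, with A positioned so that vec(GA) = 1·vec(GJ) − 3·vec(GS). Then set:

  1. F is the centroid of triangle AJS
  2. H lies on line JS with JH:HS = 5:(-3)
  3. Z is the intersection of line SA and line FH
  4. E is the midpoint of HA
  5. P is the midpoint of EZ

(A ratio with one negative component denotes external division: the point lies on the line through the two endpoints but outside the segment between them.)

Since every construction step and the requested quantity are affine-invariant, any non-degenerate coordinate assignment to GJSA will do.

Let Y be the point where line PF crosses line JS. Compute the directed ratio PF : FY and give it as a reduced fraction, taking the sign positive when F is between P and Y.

Choose coordinates G = (0, 0), J = (1, 0), S = (0, 1), A = (1, -3).
1. F is the centroid of triangle AJS ⇒ F = (2/3, -2/3)
2. H lies on line JS with JH:HS = 5:(-3) ⇒ H = (-3/2, 5/2)
3. Z is the intersection of line SA and line FH ⇒ Z = (3/11, -1/11)
4. E is the midpoint of HA ⇒ E = (-1/4, -1/4)
5. P is the midpoint of EZ ⇒ P = (1/88, -15/88)
line PF meets JS at Y = (67/14, -53/14)
F = P + t·(Y−P) with t = 7/51, so PF:FY = 7/51:44/51

PF:FY = 7/44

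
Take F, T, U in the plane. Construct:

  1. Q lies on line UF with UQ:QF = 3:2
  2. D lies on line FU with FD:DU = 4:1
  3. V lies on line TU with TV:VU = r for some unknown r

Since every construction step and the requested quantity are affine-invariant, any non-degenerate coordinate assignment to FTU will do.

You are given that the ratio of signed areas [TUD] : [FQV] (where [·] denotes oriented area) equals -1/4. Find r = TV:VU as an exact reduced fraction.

r = -1/2

Assign F = (0, 0), T = (1, 0), U = (0, 1) — the answer is frame-independent, so this choice is without loss of generality.
1. Q lies on line UF with UQ:QF = 3:2 ⇒ Q = (0, 2/5)
2. D lies on line FU with FD:DU = 4:1 ⇒ D = (0, 4/5)
3. With TV:VU = r, write λ = r/(r+1) so V = T + λ·(U−T); V is affine-linear in λ
Every point depending on V is an affine combination of V and λ-independent points, so each such coordinate is linear in λ; the λ² term in each signed area is a multiple of (U−T)×(U−T) = 0, so 2·[TUD] and 2·[FQV] are each linear in λ. Evaluating at λ=0 and λ=1:
  2·[TUD] = 1/5,   2·[FQV] = 2/5·λ − 2/5
So [TUD]:[FQV] = (1/5) / (2/5·λ − 2/5). Setting this equal to -1/4:
  1/5 = -1/4·(2/5·λ − 2/5)  ⇒  λ = -1
Then r = λ/(1−λ) = (-1)/(2) = -1/2. Check: with r = -1/2, V = (2, -1) and [TUD]:[FQV] = -1/4 as required.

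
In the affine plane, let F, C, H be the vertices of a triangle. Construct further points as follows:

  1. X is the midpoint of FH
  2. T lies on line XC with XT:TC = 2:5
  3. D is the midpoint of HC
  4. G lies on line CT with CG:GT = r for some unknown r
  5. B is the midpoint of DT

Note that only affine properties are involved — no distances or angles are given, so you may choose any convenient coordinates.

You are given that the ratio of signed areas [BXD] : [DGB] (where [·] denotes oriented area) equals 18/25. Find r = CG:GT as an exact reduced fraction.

Work in coordinates with F = (0, 0), C = (1, 0), H = (0, 1).
1. X is the midpoint of FH ⇒ X = (0, 1/2)
2. T lies on line XC with XT:TC = 2:5 ⇒ T = (2/7, 5/14)
3. D is the midpoint of HC ⇒ D = (1/2, 1/2)
4. With CG:GT = r, write λ = r/(r+1) so G = C + λ·(T−C); G is affine-linear in λ
5. B is the midpoint of DT ⇒ B = (11/28, 3/7)
Every point depending on G is an affine combination of G and λ-independent points, so each such coordinate is linear in λ; the λ² term in each signed area is a multiple of (T−C)×(T−C) = 0, so 2·[BXD] and 2·[DGB] are each linear in λ. Evaluating at λ=0 and λ=1:
  2·[BXD] = -1/28,   2·[DGB] = 5/56·λ − 5/56
So [BXD]:[DGB] = (-1/28) / (5/56·λ − 5/56). Setting this equal to 18/25:
  -1/28 = 18/25·(5/56·λ − 5/56)  ⇒  λ = 4/9
Then r = λ/(1−λ) = (4/9)/(5/9) = 4/5. Check: with r = 4/5, G = (43/63, 10/63) and [BXD]:[DGB] = 18/25 as required.

r = 4/5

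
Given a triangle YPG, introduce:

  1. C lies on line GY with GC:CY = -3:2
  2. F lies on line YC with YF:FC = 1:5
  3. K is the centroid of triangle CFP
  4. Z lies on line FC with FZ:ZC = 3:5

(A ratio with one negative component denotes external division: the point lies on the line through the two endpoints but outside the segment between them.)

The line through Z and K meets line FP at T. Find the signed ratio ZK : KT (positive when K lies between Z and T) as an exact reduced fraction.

Choose coordinates Y = (0, 0), P = (1, 0), G = (0, 1).
1. C lies on line GY with GC:CY = -3:2 ⇒ C = (0, -2)
2. F lies on line YC with YF:FC = 1:5 ⇒ F = (0, -1/3)
3. K is the centroid of triangle CFP ⇒ K = (1/3, -7/9)
4. Z lies on line FC with FZ:ZC = 3:5 ⇒ Z = (0, -23/24)
line ZK meets FP at T = (3, 2/3)
K = Z + t·(T−Z) with t = 1/9, so ZK:KT = 1/9:8/9

ZK:KT = 1/8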